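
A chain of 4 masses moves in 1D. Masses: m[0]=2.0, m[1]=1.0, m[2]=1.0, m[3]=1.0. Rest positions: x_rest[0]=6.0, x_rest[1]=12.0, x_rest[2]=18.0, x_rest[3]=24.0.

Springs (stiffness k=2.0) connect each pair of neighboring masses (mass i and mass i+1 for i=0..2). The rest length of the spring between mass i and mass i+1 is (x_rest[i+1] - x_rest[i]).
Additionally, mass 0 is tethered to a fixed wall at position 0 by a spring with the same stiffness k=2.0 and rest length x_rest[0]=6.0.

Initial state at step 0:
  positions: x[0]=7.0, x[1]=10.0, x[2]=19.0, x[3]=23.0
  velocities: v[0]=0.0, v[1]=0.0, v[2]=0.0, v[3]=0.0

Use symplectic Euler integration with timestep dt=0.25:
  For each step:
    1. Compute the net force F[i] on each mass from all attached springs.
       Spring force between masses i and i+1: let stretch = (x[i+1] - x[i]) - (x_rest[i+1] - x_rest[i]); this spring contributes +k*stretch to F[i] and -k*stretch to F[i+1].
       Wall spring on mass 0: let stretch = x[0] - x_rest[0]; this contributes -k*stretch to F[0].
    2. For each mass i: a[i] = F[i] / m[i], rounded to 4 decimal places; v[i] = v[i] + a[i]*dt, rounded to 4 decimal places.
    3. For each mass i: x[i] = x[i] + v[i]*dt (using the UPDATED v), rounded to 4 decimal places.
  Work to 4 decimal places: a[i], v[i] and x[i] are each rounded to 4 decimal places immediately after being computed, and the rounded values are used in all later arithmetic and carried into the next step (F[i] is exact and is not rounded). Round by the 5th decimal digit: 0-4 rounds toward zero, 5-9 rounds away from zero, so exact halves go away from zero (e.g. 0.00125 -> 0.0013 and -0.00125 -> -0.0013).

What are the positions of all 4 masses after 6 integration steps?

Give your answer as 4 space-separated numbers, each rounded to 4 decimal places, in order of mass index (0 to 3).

Step 0: x=[7.0000 10.0000 19.0000 23.0000] v=[0.0000 0.0000 0.0000 0.0000]
Step 1: x=[6.7500 10.7500 18.3750 23.2500] v=[-1.0000 3.0000 -2.5000 1.0000]
Step 2: x=[6.3281 11.9531 17.4063 23.6406] v=[-1.6875 4.8125 -3.8750 1.5625]
Step 3: x=[5.8623 13.1348 16.5352 24.0020] v=[-1.8633 4.7266 -3.4845 1.4454]
Step 4: x=[5.4846 13.8325 16.1724 24.1800] v=[-1.5108 2.7906 -1.4513 0.7120]
Step 5: x=[5.2859 13.7792 16.5181 24.1071] v=[-0.7950 -0.2134 1.3826 -0.2918]
Step 6: x=[5.2876 13.0066 17.4700 23.8355] v=[0.0069 -3.0906 3.8077 -1.0863]

Answer: 5.2876 13.0066 17.4700 23.8355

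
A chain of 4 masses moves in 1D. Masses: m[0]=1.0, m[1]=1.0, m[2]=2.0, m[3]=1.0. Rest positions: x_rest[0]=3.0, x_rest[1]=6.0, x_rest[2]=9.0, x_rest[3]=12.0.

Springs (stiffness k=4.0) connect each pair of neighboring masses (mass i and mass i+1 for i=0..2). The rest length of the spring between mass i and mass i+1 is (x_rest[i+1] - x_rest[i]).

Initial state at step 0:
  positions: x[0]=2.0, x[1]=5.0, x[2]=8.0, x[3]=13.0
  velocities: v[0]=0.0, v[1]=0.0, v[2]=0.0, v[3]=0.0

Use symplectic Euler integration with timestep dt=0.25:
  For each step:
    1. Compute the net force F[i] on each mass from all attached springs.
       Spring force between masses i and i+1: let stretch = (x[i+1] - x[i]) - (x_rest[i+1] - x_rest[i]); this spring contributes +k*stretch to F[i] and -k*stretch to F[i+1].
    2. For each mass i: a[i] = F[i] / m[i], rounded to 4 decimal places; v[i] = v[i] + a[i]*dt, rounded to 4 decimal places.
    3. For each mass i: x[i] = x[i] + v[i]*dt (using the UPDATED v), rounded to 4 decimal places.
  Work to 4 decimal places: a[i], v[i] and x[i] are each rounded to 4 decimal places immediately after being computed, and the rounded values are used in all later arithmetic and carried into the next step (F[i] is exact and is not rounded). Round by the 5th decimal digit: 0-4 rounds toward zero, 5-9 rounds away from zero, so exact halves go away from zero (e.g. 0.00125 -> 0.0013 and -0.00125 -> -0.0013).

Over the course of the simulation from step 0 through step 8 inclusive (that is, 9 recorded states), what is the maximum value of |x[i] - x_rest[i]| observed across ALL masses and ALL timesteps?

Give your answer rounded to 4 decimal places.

Answer: 1.8257

Derivation:
Step 0: x=[2.0000 5.0000 8.0000 13.0000] v=[0.0000 0.0000 0.0000 0.0000]
Step 1: x=[2.0000 5.0000 8.2500 12.5000] v=[0.0000 0.0000 1.0000 -2.0000]
Step 2: x=[2.0000 5.0625 8.6250 11.6875] v=[0.0000 0.2500 1.5000 -3.2500]
Step 3: x=[2.0156 5.2500 8.9375 10.8594] v=[0.0625 0.7500 1.2500 -3.3125]
Step 4: x=[2.0898 5.5508 9.0293 10.3008] v=[0.2969 1.2031 0.3672 -2.2344]
Step 5: x=[2.2793 5.8560 8.8452 10.1743] v=[0.7579 1.2206 -0.7363 -0.5059]
Step 6: x=[2.6130 6.0143 8.4536 10.4656] v=[1.3346 0.6331 -1.5664 1.1650]
Step 7: x=[3.0470 5.9321 8.0086 11.0039] v=[1.7359 -0.3289 -1.7801 2.1530]
Step 8: x=[3.4523 5.6477 7.6784 11.5433] v=[1.6210 -1.1375 -1.3207 2.1577]
Max displacement = 1.8257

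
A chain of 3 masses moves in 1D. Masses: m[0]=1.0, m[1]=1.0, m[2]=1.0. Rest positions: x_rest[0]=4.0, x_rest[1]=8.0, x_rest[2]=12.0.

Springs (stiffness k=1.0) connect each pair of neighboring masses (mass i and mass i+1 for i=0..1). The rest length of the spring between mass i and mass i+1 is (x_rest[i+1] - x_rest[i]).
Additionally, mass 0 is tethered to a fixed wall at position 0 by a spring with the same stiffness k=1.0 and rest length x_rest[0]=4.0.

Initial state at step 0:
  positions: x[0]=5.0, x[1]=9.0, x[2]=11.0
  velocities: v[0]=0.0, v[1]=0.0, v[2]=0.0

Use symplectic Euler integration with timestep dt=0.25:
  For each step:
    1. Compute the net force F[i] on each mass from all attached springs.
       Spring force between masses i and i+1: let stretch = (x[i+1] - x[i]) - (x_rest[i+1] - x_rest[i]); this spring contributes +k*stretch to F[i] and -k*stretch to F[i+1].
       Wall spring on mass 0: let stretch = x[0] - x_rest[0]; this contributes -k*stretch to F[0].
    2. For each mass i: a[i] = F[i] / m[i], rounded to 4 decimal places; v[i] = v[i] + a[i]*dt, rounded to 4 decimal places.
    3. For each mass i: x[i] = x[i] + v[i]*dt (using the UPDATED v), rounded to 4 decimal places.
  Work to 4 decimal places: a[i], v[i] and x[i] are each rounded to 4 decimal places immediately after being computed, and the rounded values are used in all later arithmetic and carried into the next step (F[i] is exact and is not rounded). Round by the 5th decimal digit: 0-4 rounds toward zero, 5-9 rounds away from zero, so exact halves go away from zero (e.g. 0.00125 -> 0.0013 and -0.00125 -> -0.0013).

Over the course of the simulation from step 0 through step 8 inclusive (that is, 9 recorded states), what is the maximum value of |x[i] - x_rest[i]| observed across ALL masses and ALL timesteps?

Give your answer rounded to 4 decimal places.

Answer: 1.0770

Derivation:
Step 0: x=[5.0000 9.0000 11.0000] v=[0.0000 0.0000 0.0000]
Step 1: x=[4.9375 8.8750 11.1250] v=[-0.2500 -0.5000 0.5000]
Step 2: x=[4.8125 8.6445 11.3594] v=[-0.5000 -0.9219 0.9375]
Step 3: x=[4.6262 8.3442 11.6741] v=[-0.7451 -1.2012 1.2588]
Step 4: x=[4.3832 8.0197 12.0307] v=[-0.9722 -1.2982 1.4263]
Step 5: x=[4.0935 7.7186 12.3866] v=[-1.1589 -1.2046 1.4236]
Step 6: x=[3.7745 7.4826 12.7008] v=[-1.2760 -0.9439 1.2566]
Step 7: x=[3.4514 7.3410 12.9388] v=[-1.2926 -0.5664 0.9521]
Step 8: x=[3.1556 7.3062 13.0770] v=[-1.1831 -0.1394 0.5527]
Max displacement = 1.0770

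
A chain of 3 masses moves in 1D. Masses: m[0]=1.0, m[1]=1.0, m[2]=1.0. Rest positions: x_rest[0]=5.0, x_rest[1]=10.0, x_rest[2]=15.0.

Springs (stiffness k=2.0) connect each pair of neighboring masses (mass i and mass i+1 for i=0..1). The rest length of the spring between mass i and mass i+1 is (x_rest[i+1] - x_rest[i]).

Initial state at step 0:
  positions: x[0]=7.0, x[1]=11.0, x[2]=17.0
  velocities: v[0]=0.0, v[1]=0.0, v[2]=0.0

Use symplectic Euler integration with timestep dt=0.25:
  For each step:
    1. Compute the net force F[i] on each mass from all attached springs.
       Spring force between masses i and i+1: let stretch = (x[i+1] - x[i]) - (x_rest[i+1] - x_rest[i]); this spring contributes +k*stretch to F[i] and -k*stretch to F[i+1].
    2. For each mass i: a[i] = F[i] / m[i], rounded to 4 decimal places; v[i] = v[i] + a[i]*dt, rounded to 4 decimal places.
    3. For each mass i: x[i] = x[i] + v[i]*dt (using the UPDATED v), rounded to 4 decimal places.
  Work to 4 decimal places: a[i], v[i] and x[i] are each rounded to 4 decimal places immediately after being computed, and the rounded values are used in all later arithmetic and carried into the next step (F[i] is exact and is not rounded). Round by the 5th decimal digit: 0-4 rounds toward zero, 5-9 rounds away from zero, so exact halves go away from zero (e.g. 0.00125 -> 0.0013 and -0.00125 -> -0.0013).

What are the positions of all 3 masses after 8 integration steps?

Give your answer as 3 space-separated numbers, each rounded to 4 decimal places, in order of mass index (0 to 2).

Step 0: x=[7.0000 11.0000 17.0000] v=[0.0000 0.0000 0.0000]
Step 1: x=[6.8750 11.2500 16.8750] v=[-0.5000 1.0000 -0.5000]
Step 2: x=[6.6719 11.6563 16.6719] v=[-0.8125 1.6250 -0.8125]
Step 3: x=[6.4668 12.0665 16.4668] v=[-0.8203 1.6406 -0.8203]
Step 4: x=[6.3367 12.3267 16.3367] v=[-0.5205 1.0409 -0.5205]
Step 5: x=[6.3303 12.3394 16.3303] v=[-0.0255 0.0509 -0.0255]
Step 6: x=[6.4501 12.0999 16.4501] v=[0.4791 -0.9582 0.4791]
Step 7: x=[6.6511 11.6979 16.6511] v=[0.8040 -1.6080 0.8040]
Step 8: x=[6.8580 11.2842 16.8580] v=[0.8274 -1.6548 0.8274]

Answer: 6.8580 11.2842 16.8580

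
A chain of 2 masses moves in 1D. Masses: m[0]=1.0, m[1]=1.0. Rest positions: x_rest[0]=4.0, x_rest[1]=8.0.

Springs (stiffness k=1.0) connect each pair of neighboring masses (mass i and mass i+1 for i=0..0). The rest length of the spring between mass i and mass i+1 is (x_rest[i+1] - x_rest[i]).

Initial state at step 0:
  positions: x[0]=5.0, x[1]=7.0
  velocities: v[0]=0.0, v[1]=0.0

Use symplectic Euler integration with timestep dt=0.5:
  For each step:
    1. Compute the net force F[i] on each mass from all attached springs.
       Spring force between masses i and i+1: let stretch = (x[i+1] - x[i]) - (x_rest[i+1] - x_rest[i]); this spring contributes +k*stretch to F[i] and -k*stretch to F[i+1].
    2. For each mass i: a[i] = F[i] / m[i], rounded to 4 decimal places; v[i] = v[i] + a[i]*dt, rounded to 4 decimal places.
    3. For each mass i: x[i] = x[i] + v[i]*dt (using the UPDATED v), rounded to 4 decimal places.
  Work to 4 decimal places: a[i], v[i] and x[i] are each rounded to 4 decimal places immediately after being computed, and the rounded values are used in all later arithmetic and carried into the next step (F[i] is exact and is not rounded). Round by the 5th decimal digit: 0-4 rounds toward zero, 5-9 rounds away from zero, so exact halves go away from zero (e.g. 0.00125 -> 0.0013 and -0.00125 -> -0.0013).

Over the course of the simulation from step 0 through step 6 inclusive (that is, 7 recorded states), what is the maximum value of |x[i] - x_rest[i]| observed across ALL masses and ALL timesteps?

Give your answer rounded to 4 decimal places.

Answer: 1.0625

Derivation:
Step 0: x=[5.0000 7.0000] v=[0.0000 0.0000]
Step 1: x=[4.5000 7.5000] v=[-1.0000 1.0000]
Step 2: x=[3.7500 8.2500] v=[-1.5000 1.5000]
Step 3: x=[3.1250 8.8750] v=[-1.2500 1.2500]
Step 4: x=[2.9375 9.0625] v=[-0.3750 0.3750]
Step 5: x=[3.2813 8.7188] v=[0.6875 -0.6875]
Step 6: x=[3.9845 8.0157] v=[1.4063 -1.4063]
Max displacement = 1.0625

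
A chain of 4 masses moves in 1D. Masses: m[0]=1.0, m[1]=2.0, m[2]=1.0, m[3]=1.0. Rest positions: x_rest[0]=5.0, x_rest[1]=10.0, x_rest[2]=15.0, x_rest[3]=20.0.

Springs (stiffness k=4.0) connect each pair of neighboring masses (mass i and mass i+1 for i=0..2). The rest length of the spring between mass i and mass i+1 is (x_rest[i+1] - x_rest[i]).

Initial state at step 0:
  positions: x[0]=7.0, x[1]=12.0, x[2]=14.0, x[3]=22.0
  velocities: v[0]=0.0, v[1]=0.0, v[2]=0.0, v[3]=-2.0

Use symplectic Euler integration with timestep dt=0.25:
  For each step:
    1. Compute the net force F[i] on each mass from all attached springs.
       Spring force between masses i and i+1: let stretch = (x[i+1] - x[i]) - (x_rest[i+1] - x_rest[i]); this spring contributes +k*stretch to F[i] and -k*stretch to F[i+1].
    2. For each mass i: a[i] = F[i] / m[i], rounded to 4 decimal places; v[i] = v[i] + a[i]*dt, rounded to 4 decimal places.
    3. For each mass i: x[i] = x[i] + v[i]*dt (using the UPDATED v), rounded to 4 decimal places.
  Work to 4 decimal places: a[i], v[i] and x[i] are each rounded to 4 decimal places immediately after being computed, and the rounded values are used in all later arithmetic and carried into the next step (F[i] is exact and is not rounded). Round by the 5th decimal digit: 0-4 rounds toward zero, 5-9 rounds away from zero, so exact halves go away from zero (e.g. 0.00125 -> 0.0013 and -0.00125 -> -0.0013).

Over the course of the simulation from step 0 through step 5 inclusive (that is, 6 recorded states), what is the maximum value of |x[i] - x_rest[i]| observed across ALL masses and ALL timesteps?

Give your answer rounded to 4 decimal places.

Answer: 3.1641

Derivation:
Step 0: x=[7.0000 12.0000 14.0000 22.0000] v=[0.0000 0.0000 0.0000 -2.0000]
Step 1: x=[7.0000 11.6250 15.5000 20.7500] v=[0.0000 -1.5000 6.0000 -5.0000]
Step 2: x=[6.9063 11.1563 17.3438 19.4375] v=[-0.3750 -1.8750 7.3750 -5.2500]
Step 3: x=[6.6251 10.9297 18.1641 18.8516] v=[-1.1250 -0.9063 3.2812 -2.3437]
Step 4: x=[6.1700 11.0694 17.3477 19.3438] v=[-1.8204 0.5586 -3.2657 1.9688]
Step 5: x=[5.6898 11.3814 15.4607 20.5870] v=[-1.9210 1.2481 -7.5479 4.9727]
Max displacement = 3.1641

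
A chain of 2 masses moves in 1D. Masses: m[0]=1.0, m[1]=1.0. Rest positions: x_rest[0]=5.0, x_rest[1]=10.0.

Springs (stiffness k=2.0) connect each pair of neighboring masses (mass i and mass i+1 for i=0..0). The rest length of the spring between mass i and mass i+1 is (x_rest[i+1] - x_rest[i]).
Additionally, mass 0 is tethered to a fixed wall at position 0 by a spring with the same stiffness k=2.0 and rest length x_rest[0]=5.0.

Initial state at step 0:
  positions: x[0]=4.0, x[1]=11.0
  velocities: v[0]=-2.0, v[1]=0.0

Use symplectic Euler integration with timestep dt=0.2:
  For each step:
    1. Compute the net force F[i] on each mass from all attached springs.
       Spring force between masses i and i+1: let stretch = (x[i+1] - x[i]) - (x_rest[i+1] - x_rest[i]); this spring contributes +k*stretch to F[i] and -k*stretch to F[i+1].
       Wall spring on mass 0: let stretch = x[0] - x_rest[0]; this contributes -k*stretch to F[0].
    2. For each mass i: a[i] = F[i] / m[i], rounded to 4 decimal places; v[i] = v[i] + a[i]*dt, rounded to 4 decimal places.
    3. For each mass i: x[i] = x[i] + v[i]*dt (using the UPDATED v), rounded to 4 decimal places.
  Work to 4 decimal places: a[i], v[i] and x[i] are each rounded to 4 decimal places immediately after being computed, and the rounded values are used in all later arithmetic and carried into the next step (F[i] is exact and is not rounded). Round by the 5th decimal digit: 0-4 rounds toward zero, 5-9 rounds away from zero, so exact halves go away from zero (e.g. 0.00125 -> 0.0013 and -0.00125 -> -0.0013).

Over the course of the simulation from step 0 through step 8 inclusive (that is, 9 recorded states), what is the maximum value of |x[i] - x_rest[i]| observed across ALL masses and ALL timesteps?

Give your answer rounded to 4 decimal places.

Step 0: x=[4.0000 11.0000] v=[-2.0000 0.0000]
Step 1: x=[3.8400 10.8400] v=[-0.8000 -0.8000]
Step 2: x=[3.9328 10.5200] v=[0.4640 -1.6000]
Step 3: x=[4.2380 10.0730] v=[1.5258 -2.2349]
Step 4: x=[4.6709 9.5592] v=[2.1646 -2.5689]
Step 5: x=[5.1212 9.0544] v=[2.2516 -2.5242]
Step 6: x=[5.4765 8.6349] v=[1.7764 -2.0975]
Step 7: x=[5.6463 8.3627] v=[0.8492 -1.3609]
Step 8: x=[5.5817 8.2732] v=[-0.3228 -0.4475]
Max displacement = 1.7268

Answer: 1.7268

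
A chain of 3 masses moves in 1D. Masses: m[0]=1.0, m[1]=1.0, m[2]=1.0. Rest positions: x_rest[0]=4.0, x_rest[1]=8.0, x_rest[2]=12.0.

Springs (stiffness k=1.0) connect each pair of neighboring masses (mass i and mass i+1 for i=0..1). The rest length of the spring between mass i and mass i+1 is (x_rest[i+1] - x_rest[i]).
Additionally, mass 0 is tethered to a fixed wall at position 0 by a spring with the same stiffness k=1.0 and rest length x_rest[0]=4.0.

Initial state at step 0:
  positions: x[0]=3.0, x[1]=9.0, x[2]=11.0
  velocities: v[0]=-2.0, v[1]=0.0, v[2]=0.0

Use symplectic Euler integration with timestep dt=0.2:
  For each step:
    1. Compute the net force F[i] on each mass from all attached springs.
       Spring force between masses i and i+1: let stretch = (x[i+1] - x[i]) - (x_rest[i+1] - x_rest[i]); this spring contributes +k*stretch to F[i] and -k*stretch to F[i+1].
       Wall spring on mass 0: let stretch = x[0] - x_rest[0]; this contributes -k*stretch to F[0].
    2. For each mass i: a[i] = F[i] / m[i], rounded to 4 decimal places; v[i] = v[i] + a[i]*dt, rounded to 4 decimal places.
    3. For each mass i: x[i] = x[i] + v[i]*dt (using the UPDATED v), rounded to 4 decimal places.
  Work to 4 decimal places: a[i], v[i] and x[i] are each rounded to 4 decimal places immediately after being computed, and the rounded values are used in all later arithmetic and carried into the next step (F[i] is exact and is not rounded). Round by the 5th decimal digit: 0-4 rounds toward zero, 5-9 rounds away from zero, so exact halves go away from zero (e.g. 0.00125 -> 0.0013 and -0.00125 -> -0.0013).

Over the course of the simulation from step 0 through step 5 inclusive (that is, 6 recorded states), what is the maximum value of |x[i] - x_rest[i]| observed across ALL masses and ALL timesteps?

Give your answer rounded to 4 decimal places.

Answer: 1.4331

Derivation:
Step 0: x=[3.0000 9.0000 11.0000] v=[-2.0000 0.0000 0.0000]
Step 1: x=[2.7200 8.8400 11.0800] v=[-1.4000 -0.8000 0.4000]
Step 2: x=[2.5760 8.5248 11.2304] v=[-0.7200 -1.5760 0.7520]
Step 3: x=[2.5669 8.0799 11.4326] v=[-0.0454 -2.2246 1.0109]
Step 4: x=[2.6757 7.5486 11.6607] v=[0.5438 -2.6567 1.1404]
Step 5: x=[2.8723 6.9868 11.8843] v=[0.9832 -2.8089 1.1180]
Max displacement = 1.4331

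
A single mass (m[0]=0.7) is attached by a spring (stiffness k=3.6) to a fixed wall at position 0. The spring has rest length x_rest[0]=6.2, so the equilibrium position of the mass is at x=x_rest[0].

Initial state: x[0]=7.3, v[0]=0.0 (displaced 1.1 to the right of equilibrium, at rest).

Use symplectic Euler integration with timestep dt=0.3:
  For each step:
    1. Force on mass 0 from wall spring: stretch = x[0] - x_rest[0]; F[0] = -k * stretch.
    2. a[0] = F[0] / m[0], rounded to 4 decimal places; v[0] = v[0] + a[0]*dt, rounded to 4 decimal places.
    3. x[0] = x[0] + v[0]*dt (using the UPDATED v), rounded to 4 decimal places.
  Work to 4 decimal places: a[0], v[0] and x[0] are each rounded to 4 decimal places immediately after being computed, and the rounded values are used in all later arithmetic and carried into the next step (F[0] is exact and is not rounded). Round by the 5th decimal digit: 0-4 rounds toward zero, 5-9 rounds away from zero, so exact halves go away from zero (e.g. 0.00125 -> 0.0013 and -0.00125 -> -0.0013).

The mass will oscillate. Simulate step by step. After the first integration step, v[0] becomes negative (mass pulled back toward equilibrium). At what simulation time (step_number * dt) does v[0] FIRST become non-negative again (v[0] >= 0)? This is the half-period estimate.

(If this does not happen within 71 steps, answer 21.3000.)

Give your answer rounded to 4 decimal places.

Answer: 1.5000

Derivation:
Step 0: x=[7.3000] v=[0.0000]
Step 1: x=[6.7909] v=[-1.6971]
Step 2: x=[6.0083] v=[-2.6088]
Step 3: x=[5.3144] v=[-2.3130]
Step 4: x=[5.0304] v=[-0.9467]
Step 5: x=[5.2877] v=[0.8578]
First v>=0 after going negative at step 5, time=1.5000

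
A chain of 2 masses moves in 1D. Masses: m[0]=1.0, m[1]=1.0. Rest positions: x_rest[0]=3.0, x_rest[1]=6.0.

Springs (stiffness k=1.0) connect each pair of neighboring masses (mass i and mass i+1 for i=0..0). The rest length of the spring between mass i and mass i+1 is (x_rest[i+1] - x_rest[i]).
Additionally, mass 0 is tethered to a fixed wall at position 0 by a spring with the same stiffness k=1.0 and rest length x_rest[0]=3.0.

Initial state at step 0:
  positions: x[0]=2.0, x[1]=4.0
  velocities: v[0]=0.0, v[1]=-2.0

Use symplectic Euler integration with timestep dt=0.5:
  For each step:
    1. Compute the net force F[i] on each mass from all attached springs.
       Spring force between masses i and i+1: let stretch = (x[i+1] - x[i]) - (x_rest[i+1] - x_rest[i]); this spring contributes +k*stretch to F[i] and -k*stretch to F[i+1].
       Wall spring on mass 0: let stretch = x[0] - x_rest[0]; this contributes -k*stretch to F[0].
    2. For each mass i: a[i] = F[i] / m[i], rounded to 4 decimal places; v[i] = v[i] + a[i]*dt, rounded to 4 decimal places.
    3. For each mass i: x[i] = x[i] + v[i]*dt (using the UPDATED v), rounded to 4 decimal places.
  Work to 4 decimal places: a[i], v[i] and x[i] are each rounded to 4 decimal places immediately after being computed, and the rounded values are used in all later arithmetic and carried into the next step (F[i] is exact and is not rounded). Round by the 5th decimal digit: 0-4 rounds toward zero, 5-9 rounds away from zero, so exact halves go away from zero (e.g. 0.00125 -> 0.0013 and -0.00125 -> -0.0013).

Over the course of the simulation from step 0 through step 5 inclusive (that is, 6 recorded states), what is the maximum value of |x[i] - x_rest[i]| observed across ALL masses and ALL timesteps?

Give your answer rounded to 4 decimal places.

Step 0: x=[2.0000 4.0000] v=[0.0000 -2.0000]
Step 1: x=[2.0000 3.2500] v=[0.0000 -1.5000]
Step 2: x=[1.8125 2.9375] v=[-0.3750 -0.6250]
Step 3: x=[1.4531 3.0938] v=[-0.7188 0.3125]
Step 4: x=[1.1406 3.5899] v=[-0.6250 0.9922]
Step 5: x=[1.1553 4.2237] v=[0.0294 1.2676]
Max displacement = 3.0625

Answer: 3.0625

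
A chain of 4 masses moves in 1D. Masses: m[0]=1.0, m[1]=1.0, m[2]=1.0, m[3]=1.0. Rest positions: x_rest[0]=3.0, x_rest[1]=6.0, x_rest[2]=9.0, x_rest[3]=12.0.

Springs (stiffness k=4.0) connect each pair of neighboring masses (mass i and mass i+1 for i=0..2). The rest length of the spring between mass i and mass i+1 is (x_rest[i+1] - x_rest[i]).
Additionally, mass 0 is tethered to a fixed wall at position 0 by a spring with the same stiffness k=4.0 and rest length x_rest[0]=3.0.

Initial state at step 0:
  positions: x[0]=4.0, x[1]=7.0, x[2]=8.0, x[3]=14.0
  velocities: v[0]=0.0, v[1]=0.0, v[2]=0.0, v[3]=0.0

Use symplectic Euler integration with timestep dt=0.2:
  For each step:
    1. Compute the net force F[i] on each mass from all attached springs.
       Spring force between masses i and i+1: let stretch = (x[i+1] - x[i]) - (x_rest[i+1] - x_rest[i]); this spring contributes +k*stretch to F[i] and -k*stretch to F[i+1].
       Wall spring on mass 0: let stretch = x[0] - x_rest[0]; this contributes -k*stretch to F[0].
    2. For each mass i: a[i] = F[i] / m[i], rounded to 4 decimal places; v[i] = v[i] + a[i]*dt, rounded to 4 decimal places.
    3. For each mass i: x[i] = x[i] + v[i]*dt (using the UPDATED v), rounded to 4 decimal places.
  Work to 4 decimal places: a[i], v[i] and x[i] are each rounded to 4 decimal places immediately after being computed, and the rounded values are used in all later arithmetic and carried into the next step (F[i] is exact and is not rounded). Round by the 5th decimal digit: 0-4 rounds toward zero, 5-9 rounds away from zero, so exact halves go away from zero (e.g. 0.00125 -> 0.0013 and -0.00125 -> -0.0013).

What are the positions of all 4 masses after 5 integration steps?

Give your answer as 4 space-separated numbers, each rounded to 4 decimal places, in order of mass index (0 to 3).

Step 0: x=[4.0000 7.0000 8.0000 14.0000] v=[0.0000 0.0000 0.0000 0.0000]
Step 1: x=[3.8400 6.6800 8.8000 13.5200] v=[-0.8000 -1.6000 4.0000 -2.4000]
Step 2: x=[3.5200 6.2448 10.0160 12.7648] v=[-1.6000 -2.1760 6.0800 -3.7760]
Step 3: x=[3.0728 5.9770 11.0684 12.0498] v=[-2.2362 -1.3389 5.2621 -3.5750]
Step 4: x=[2.5986 6.0592 11.4632 11.6578] v=[-2.3711 0.4109 1.9741 -1.9601]
Step 5: x=[2.2623 6.4523 11.0245 11.7146] v=[-1.6815 1.9656 -2.1934 0.2842]

Answer: 2.2623 6.4523 11.0245 11.7146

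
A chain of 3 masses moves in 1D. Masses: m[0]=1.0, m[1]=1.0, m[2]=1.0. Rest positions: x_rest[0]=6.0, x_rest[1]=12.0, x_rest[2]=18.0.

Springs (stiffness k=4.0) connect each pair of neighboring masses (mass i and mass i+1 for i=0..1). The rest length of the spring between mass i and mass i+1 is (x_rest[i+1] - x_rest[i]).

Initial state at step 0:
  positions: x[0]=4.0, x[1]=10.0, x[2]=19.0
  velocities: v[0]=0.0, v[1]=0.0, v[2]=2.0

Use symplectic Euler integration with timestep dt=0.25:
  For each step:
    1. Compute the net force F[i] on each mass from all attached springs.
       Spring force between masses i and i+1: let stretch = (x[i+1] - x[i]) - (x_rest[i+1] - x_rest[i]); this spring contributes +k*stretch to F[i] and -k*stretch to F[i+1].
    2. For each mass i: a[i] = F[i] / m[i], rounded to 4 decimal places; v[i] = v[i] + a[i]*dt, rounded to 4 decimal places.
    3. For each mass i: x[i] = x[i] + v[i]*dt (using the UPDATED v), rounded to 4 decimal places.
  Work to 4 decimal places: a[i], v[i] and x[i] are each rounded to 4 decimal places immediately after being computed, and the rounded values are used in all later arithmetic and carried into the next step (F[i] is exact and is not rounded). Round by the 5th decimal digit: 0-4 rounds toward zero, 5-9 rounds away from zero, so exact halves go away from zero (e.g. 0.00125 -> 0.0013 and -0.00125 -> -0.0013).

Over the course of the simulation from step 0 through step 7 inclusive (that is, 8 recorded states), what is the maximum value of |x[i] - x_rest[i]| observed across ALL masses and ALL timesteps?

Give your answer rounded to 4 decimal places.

Answer: 2.1022

Derivation:
Step 0: x=[4.0000 10.0000 19.0000] v=[0.0000 0.0000 2.0000]
Step 1: x=[4.0000 10.7500 18.7500] v=[0.0000 3.0000 -1.0000]
Step 2: x=[4.1875 11.8125 18.0000] v=[0.7500 4.2500 -3.0000]
Step 3: x=[4.7813 12.5156 17.2031] v=[2.3750 2.8125 -3.1875]
Step 4: x=[5.8086 12.4570 16.7344] v=[4.1093 -0.2343 -1.8750]
Step 5: x=[6.9980 11.8057 16.6963] v=[4.7577 -2.6053 -0.1524]
Step 6: x=[7.8894 11.1751 16.9356] v=[3.5654 -2.5224 0.9570]
Step 7: x=[8.1022 11.1632 17.2347] v=[0.8511 -0.0476 1.1965]
Max displacement = 2.1022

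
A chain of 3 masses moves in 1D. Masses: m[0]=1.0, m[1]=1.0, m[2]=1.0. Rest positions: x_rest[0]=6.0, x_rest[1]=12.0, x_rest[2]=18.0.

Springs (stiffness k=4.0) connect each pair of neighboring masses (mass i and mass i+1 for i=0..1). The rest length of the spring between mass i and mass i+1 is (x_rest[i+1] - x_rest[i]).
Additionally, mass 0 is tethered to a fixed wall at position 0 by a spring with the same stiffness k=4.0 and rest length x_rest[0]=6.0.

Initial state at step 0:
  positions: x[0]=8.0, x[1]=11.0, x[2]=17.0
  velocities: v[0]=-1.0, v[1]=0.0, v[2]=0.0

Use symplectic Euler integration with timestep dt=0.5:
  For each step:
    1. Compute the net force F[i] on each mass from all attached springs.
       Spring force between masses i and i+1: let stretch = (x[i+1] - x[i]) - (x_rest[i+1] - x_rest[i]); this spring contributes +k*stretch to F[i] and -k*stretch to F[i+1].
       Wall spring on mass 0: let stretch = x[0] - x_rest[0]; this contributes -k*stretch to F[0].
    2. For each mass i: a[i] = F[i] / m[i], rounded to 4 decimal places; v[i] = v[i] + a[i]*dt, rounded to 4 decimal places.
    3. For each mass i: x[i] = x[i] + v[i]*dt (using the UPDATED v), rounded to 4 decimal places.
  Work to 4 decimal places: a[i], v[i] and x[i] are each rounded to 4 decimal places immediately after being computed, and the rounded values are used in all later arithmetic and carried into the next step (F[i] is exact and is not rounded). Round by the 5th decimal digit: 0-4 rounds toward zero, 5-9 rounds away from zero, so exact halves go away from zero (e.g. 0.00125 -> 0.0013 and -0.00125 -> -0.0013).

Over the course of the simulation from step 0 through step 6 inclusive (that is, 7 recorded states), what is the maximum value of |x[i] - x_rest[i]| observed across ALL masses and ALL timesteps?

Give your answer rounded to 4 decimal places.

Answer: 3.5000

Derivation:
Step 0: x=[8.0000 11.0000 17.0000] v=[-1.0000 0.0000 0.0000]
Step 1: x=[2.5000 14.0000 17.0000] v=[-11.0000 6.0000 0.0000]
Step 2: x=[6.0000 8.5000 20.0000] v=[7.0000 -11.0000 6.0000]
Step 3: x=[6.0000 12.0000 17.5000] v=[0.0000 7.0000 -5.0000]
Step 4: x=[6.0000 15.0000 15.5000] v=[0.0000 6.0000 -4.0000]
Step 5: x=[9.0000 9.5000 19.0000] v=[6.0000 -11.0000 7.0000]
Step 6: x=[3.5000 13.0000 19.0000] v=[-11.0000 7.0000 0.0000]
Max displacement = 3.5000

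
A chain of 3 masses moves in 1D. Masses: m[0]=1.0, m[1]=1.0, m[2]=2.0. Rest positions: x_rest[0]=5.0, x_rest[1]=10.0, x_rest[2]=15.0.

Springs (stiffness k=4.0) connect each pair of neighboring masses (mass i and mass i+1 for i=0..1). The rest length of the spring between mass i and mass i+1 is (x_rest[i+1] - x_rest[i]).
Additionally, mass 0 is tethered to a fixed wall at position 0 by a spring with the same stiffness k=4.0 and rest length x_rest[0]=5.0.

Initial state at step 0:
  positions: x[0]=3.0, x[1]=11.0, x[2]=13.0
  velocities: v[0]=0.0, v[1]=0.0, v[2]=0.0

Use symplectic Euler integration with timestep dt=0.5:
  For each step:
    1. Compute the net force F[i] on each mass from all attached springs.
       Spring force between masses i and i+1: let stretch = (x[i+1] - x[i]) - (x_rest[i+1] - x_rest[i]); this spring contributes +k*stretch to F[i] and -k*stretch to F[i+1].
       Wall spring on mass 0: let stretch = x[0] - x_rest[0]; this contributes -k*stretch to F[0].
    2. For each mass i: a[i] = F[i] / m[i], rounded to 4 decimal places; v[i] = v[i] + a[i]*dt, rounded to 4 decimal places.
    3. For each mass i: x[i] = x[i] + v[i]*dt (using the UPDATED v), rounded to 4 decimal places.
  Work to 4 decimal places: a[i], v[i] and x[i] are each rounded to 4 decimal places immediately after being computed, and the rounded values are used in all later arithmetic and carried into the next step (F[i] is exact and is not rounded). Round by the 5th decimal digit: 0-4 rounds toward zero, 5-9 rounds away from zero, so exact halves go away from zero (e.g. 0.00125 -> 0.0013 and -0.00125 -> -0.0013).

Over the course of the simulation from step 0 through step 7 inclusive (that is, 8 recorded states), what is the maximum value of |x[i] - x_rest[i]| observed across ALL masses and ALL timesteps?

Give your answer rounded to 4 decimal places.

Step 0: x=[3.0000 11.0000 13.0000] v=[0.0000 0.0000 0.0000]
Step 1: x=[8.0000 5.0000 14.5000] v=[10.0000 -12.0000 3.0000]
Step 2: x=[2.0000 11.5000 13.7500] v=[-12.0000 13.0000 -1.5000]
Step 3: x=[3.5000 10.7500 14.3750] v=[3.0000 -1.5000 1.2500]
Step 4: x=[8.7500 6.3750 15.6875] v=[10.5000 -8.7500 2.6250]
Step 5: x=[2.8750 13.6875 14.8438] v=[-11.7500 14.6250 -1.6875]
Step 6: x=[4.9375 11.3438 15.9219] v=[4.1250 -4.6874 2.1562]
Step 7: x=[8.4688 7.1719 17.2110] v=[7.0626 -8.3438 2.5781]
Max displacement = 5.0000

Answer: 5.0000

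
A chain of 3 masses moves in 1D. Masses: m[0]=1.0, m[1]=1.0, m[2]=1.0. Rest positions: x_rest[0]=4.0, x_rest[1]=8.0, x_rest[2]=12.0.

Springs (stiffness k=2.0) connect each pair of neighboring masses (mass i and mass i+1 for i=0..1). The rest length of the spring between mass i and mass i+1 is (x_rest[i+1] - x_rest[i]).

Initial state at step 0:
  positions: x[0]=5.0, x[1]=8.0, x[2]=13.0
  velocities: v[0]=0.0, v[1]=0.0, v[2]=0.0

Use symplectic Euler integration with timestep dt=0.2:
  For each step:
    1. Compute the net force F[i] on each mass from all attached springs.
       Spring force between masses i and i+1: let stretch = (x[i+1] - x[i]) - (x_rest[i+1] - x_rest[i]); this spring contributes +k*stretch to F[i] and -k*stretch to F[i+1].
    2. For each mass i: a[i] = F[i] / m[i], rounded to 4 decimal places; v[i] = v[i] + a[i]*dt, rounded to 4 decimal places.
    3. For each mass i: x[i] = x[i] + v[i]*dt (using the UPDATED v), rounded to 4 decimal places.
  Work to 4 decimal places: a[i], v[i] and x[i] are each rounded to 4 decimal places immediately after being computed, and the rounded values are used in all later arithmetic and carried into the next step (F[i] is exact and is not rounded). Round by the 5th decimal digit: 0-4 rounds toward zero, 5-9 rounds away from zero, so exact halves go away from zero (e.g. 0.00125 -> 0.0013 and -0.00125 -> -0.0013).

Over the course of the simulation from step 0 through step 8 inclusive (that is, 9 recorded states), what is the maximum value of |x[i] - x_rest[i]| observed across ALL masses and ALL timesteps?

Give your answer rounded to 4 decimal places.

Step 0: x=[5.0000 8.0000 13.0000] v=[0.0000 0.0000 0.0000]
Step 1: x=[4.9200 8.1600 12.9200] v=[-0.4000 0.8000 -0.4000]
Step 2: x=[4.7792 8.4416 12.7792] v=[-0.7040 1.4080 -0.7040]
Step 3: x=[4.6114 8.7772 12.6114] v=[-0.8390 1.6781 -0.8390]
Step 4: x=[4.4569 9.0863 12.4569] v=[-0.7727 1.5455 -0.7727]
Step 5: x=[4.3527 9.2947 12.3527] v=[-0.5209 1.0420 -0.5209]
Step 6: x=[4.3239 9.3524 12.3239] v=[-0.1441 0.2884 -0.1441]
Step 7: x=[4.3774 9.2455 12.3774] v=[0.2673 -0.5344 0.2673]
Step 8: x=[4.5003 8.9997 12.5003] v=[0.6145 -1.2289 0.6145]
Max displacement = 1.3524

Answer: 1.3524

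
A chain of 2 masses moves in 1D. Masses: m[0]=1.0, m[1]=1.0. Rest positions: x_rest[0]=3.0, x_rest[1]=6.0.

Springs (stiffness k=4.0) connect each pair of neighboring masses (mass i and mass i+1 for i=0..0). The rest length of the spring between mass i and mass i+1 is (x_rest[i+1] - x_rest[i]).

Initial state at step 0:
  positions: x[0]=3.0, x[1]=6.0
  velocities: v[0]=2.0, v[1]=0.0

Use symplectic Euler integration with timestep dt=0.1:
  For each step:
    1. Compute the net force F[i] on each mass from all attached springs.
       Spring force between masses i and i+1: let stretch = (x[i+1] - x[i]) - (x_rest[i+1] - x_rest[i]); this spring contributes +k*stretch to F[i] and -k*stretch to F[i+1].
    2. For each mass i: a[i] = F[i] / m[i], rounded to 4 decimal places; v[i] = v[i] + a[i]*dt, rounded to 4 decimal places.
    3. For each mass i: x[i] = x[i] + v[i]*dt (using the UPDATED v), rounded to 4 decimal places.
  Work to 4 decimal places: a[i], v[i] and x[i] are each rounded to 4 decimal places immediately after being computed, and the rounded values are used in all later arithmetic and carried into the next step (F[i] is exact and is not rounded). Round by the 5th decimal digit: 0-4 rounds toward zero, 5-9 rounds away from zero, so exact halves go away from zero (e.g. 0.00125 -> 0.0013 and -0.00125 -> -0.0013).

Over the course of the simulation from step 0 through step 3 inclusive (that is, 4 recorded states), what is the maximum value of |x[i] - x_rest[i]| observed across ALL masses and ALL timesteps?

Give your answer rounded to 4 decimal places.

Answer: 0.5686

Derivation:
Step 0: x=[3.0000 6.0000] v=[2.0000 0.0000]
Step 1: x=[3.2000 6.0000] v=[2.0000 0.0000]
Step 2: x=[3.3920 6.0080] v=[1.9200 0.0800]
Step 3: x=[3.5686 6.0314] v=[1.7664 0.2336]
Max displacement = 0.5686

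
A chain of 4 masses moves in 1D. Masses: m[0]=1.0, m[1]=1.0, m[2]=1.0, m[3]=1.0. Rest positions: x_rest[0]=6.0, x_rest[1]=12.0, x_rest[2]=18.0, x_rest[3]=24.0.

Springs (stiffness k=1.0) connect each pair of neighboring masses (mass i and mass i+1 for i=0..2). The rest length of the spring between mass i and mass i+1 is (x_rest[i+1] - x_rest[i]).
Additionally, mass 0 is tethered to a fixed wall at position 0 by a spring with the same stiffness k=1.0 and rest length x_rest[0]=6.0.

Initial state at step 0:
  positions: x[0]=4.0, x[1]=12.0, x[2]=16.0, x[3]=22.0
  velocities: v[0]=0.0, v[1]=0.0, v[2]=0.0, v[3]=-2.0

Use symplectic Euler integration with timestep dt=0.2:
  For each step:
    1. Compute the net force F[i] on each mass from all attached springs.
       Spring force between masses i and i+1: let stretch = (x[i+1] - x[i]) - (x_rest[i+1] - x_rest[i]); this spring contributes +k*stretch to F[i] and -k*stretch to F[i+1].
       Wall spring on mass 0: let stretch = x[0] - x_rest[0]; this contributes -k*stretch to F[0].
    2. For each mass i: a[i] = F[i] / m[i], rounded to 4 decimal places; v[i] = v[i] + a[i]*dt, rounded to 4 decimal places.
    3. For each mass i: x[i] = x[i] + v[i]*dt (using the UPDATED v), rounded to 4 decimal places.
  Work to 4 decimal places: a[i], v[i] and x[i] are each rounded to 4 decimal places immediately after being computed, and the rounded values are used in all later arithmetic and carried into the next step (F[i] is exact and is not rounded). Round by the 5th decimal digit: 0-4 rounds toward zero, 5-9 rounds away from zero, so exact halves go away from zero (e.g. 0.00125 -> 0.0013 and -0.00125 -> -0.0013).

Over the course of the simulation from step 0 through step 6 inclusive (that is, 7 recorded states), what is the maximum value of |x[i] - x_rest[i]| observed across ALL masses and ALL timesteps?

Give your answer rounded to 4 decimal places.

Step 0: x=[4.0000 12.0000 16.0000 22.0000] v=[0.0000 0.0000 0.0000 -2.0000]
Step 1: x=[4.1600 11.8400 16.0800 21.6000] v=[0.8000 -0.8000 0.4000 -2.0000]
Step 2: x=[4.4608 11.5424 16.2112 21.2192] v=[1.5040 -1.4880 0.6560 -1.9040]
Step 3: x=[4.8664 11.1483 16.3560 20.8781] v=[2.0282 -1.9706 0.7238 -1.7056]
Step 4: x=[5.3287 10.7112 16.4733 20.5961] v=[2.3113 -2.1854 0.5867 -1.4100]
Step 5: x=[5.7931 10.2893 16.5251 20.3892] v=[2.3221 -2.1095 0.2588 -1.0346]
Step 6: x=[6.2056 9.9370 16.4820 20.2677] v=[2.0627 -1.7616 -0.2155 -0.6074]
Max displacement = 3.7323

Answer: 3.7323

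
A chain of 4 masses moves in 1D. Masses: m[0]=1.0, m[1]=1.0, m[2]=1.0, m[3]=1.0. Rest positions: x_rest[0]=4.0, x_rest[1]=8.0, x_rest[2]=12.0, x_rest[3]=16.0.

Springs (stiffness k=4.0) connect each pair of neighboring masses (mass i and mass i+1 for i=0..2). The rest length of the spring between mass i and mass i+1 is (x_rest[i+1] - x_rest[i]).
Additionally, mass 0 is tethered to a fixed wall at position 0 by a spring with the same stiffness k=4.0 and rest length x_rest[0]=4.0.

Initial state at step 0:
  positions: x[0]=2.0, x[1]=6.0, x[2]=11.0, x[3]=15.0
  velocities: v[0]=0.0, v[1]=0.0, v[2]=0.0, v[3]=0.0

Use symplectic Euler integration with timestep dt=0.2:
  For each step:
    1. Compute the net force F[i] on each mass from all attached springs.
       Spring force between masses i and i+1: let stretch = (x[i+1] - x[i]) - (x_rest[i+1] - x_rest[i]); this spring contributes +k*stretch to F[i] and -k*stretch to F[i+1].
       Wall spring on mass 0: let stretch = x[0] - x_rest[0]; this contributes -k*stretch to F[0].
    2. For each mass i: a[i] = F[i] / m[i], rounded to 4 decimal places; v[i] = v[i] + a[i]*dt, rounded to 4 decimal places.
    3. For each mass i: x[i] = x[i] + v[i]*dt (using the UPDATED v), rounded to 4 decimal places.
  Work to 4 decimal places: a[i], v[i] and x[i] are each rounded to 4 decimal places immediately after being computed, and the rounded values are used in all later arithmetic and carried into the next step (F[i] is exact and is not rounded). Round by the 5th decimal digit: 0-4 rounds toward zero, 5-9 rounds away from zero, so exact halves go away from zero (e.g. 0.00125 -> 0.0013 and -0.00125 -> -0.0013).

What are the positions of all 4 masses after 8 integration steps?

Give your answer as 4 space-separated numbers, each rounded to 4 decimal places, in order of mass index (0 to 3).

Answer: 4.5388 8.5859 11.7411 14.1832

Derivation:
Step 0: x=[2.0000 6.0000 11.0000 15.0000] v=[0.0000 0.0000 0.0000 0.0000]
Step 1: x=[2.3200 6.1600 10.8400 15.0000] v=[1.6000 0.8000 -0.8000 0.0000]
Step 2: x=[2.8832 6.4544 10.5968 14.9744] v=[2.8160 1.4720 -1.2160 -0.1280]
Step 3: x=[3.5565 6.8402 10.3912 14.8884] v=[3.3664 1.9290 -1.0278 -0.4301]
Step 4: x=[4.1861 7.2688 10.3370 14.7228] v=[3.1482 2.1428 -0.2708 -0.8279]
Step 5: x=[4.6392 7.6950 10.4937 14.4955] v=[2.2655 2.1312 0.7833 -1.1365]
Step 6: x=[4.8390 8.0801 10.8429 14.2679] v=[0.9988 1.9255 1.7458 -1.1379]
Step 7: x=[4.7831 8.3887 11.2980 14.1323] v=[-0.2795 1.5429 2.2756 -0.6779]
Step 8: x=[4.5388 8.5859 11.7411 14.1832] v=[-1.2215 0.9859 2.2156 0.2547]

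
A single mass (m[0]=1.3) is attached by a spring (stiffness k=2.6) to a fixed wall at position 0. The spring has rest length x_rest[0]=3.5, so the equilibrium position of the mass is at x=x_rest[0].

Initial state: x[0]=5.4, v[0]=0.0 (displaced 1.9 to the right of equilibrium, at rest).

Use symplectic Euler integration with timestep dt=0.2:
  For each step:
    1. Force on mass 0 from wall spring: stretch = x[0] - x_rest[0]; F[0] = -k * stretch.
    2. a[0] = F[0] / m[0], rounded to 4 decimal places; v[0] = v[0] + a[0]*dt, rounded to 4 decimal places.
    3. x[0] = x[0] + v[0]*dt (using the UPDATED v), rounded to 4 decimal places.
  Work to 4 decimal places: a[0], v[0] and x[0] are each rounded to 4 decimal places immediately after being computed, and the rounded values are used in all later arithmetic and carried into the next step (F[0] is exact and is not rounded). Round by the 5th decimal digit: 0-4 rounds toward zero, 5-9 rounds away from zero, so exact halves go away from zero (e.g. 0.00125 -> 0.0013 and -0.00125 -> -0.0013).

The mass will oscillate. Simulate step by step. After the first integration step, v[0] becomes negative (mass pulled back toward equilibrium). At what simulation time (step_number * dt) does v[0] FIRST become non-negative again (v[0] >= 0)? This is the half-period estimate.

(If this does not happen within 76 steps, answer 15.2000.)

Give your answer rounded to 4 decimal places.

Step 0: x=[5.4000] v=[0.0000]
Step 1: x=[5.2480] v=[-0.7600]
Step 2: x=[4.9562] v=[-1.4592]
Step 3: x=[4.5479] v=[-2.0417]
Step 4: x=[4.0557] v=[-2.4609]
Step 5: x=[3.5191] v=[-2.6832]
Step 6: x=[2.9809] v=[-2.6908]
Step 7: x=[2.4843] v=[-2.4832]
Step 8: x=[2.0689] v=[-2.0769]
Step 9: x=[1.7680] v=[-1.5045]
Step 10: x=[1.6057] v=[-0.8117]
Step 11: x=[1.5949] v=[-0.0540]
Step 12: x=[1.7365] v=[0.7080]
First v>=0 after going negative at step 12, time=2.4000

Answer: 2.4000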